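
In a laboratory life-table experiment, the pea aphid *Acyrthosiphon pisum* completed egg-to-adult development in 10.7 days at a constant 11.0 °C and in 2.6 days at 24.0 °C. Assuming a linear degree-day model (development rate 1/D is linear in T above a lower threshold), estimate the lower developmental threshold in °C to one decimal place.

Linear rate model ⇒ the product D·(T − T_b) is constant across temperatures.
10.7·(11.0 − T_b) = 2.6·(24.0 − T_b)
T_b = (10.7·11.0 − 2.6·24.0) / (10.7 − 2.6) = 55.30 / 8.1 = 6.827 °C ≈ 6.8 °C.

6.8 °C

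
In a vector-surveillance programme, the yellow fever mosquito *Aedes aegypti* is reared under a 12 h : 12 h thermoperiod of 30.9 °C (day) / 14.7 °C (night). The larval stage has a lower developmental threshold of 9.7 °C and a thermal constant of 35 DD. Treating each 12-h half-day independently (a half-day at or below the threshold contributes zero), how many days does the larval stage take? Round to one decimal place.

Day half: max(0, 30.9 − 9.7) × 0.5 = 21.2 × 0.5 = 10.60 DD.
Night half: max(0, 14.7 − 9.7) × 0.5 = 5.0 × 0.5 = 2.50 DD.
Per 24 h: 13.10 DD/day.
Duration = 35 / 13.10 = 2.672 ≈ 2.7 days.

2.7 days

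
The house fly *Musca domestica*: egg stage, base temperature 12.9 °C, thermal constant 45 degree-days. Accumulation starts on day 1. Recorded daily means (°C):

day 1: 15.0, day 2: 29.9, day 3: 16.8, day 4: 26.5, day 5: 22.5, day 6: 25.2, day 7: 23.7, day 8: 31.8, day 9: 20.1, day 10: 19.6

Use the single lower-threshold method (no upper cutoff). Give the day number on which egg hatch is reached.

day 5

Daily DD above 12.9 °C: 2.1, 17.0, 3.9, 13.6, 9.6, 12.3, 10.8, 18.9, 7.2, 6.7.
Cumulative: 2.1, 19.1, 23.0, 36.6, 46.2, 58.5, 69.3, 88.2, 95.4, 102.1.
The total first reaches 45 DD on day 5.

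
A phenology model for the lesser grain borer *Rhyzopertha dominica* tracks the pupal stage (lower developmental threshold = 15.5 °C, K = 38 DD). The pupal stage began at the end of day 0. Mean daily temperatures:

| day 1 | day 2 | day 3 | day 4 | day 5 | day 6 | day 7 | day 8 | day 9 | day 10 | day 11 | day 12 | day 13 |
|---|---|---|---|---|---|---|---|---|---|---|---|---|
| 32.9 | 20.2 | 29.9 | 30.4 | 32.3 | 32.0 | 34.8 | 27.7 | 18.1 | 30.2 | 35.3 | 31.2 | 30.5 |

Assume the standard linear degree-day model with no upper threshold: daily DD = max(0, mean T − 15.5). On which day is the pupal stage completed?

day 4

Daily DD above 15.5 °C: 17.4, 4.7, 14.4, 14.9, 16.8, 16.5, 19.3, 12.2, 2.6, 14.7, 19.8, 15.7, 15.0.
Cumulative: 17.4, 22.1, 36.5, 51.4, 68.2, 84.7, 104.0, 116.2, 118.8, 133.5, 153.3, 169.0, 184.0.
The total first reaches 38 DD on day 4.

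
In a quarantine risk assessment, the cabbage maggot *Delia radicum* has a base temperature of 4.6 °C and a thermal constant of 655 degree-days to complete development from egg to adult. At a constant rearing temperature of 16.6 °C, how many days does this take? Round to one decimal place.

54.6 days

Daily accumulation = 16.6 − 4.6 = 12.0 DD/day.
Duration = 655 / 12.0 = 54.583 ≈ 54.6 days.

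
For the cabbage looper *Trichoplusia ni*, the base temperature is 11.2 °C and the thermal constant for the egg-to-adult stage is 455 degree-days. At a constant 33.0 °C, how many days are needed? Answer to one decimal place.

20.9 days

Daily accumulation = 33.0 − 11.2 = 21.8 DD/day.
Duration = 455 / 21.8 = 20.872 ≈ 20.9 days.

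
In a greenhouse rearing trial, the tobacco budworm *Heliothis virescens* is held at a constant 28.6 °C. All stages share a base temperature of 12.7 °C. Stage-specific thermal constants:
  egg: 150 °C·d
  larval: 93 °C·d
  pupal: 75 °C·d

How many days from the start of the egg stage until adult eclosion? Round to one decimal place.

Daily accumulation at 28.6 °C = 28.6 − 12.7 = 15.9 DD/day.
Total K = 150 + 93 + 75 = 318 DD.
Total duration = 318 / 15.9 = 20.000 ≈ 20.0 days.

20.0 days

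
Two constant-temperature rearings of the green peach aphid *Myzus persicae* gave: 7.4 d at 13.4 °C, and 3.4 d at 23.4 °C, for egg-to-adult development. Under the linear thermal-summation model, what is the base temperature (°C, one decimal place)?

4.9 °C

Equal thermal constants: D₁(T₁ − T_b) = D₂(T₂ − T_b).
7.4·(13.4 − T_b) = 3.4·(23.4 − T_b)
T_b = (7.4·13.4 − 3.4·23.4) / (7.4 − 3.4) = 19.60 / 4.0 = 4.900 °C ≈ 4.9 °C.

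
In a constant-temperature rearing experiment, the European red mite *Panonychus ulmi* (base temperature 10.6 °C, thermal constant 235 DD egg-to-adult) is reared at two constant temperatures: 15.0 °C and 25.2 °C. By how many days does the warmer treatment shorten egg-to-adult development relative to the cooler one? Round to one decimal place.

At 15.0 °C: 235 / (15.0 − 10.6) = 235 / 4.4 = 53.409 d.
At 25.2 °C: 235 / (25.2 − 10.6) = 235 / 14.6 = 16.096 d.
Difference = |53.409 − 16.096| = 37.313 ≈ 37.3 days.

37.3 days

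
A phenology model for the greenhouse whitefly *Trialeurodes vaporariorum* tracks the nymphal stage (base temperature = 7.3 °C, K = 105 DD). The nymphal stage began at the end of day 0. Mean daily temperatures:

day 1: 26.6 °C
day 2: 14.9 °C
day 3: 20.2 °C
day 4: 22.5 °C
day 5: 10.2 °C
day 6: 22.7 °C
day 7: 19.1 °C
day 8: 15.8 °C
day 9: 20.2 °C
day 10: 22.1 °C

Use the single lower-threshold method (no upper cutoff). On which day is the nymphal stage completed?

day 9

Daily DD above 7.3 °C: 19.3, 7.6, 12.9, 15.2, 2.9, 15.4, 11.8, 8.5, 12.9, 14.8.
Cumulative: 19.3, 26.9, 39.8, 55.0, 57.9, 73.3, 85.1, 93.6, 106.5, 121.3.
The total first reaches 105 DD on day 9.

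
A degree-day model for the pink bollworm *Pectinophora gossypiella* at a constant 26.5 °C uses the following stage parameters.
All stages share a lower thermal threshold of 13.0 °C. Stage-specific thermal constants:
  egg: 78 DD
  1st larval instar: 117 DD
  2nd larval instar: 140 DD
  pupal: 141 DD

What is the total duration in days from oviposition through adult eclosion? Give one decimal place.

Daily accumulation at 26.5 °C = 26.5 − 13.0 = 13.5 DD/day.
Total K = 78 + 117 + 140 + 141 = 476 DD.
Total duration = 476 / 13.5 = 35.259 ≈ 35.3 days.

35.3 days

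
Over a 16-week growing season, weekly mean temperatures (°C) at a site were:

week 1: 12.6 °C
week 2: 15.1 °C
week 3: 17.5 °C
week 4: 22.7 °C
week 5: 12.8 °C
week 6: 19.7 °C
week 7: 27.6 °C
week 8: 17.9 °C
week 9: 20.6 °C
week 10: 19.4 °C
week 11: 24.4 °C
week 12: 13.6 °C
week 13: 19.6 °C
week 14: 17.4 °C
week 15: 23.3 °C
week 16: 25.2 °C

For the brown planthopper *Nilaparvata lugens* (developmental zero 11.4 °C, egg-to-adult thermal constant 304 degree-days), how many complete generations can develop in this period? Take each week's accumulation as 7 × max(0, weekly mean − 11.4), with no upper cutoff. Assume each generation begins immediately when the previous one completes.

2 generations

Weekly DD (7 × max(0, T̄ − 11.4)): 8.4, 25.9, 42.7, 79.1, 9.8, 58.1, 113.4, 45.5, 64.4, 56.0, 91.0, 15.4, 57.4, 42.0, 83.3, 96.6.
Season total = 889.0 DD.
Complete generations = ⌊889.0 / 304⌋ = 2.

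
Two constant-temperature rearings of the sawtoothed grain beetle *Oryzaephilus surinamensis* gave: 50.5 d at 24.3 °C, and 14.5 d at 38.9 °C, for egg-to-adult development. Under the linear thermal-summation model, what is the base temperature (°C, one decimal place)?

18.4 °C

Under the model K = D·(T − T_b), so D₁·(T₁ − T_b) = D₂·(T₂ − T_b).
50.5·(24.3 − T_b) = 14.5·(38.9 − T_b)
T_b = (50.5·24.3 − 14.5·38.9) / (50.5 − 14.5) = 663.10 / 36.0 = 18.419 °C ≈ 18.4 °C.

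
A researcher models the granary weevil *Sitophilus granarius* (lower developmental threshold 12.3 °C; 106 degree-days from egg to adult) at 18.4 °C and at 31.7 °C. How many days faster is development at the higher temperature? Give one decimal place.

11.9 days

At 18.4 °C: 106 / (18.4 − 12.3) = 106 / 6.1 = 17.377 d.
At 31.7 °C: 106 / (31.7 − 12.3) = 106 / 19.4 = 5.464 d.
Difference = |17.377 − 5.464| = 11.913 ≈ 11.9 days.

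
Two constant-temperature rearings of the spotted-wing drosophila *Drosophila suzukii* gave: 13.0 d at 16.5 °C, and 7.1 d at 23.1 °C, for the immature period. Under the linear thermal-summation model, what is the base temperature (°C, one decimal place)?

8.6 °C

Linear rate model ⇒ the product D·(T − T_b) is constant across temperatures.
13.0·(16.5 − T_b) = 7.1·(23.1 − T_b)
T_b = (13.0·16.5 − 7.1·23.1) / (13.0 − 7.1) = 50.49 / 5.9 = 8.558 °C ≈ 8.6 °C.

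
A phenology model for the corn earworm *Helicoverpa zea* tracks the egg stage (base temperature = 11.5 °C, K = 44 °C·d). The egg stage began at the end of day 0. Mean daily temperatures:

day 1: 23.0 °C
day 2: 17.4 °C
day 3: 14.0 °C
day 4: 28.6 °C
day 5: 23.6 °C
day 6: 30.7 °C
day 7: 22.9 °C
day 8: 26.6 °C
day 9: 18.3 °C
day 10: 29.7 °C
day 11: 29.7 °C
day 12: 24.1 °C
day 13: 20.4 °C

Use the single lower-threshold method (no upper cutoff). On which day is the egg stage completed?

day 5

Daily DD above 11.5 °C: 11.5, 5.9, 2.5, 17.1, 12.1, 19.2, 11.4, 15.1, 6.8, 18.2, 18.2, 12.6, 8.9.
Cumulative: 11.5, 17.4, 19.9, 37.0, 49.1, 68.3, 79.7, 94.8, 101.6, 119.8, 138.0, 150.6, 159.5.
The total first reaches 44 DD on day 5.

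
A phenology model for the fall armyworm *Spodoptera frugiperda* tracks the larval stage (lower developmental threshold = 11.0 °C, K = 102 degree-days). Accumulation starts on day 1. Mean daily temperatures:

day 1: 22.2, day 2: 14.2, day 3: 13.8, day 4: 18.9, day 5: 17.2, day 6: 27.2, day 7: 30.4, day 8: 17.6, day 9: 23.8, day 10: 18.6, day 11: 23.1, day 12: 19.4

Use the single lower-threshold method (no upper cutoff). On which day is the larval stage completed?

Daily DD above 11.0 °C: 11.2, 3.2, 2.8, 7.9, 6.2, 16.2, 19.4, 6.6, 12.8, 7.6, 12.1, 8.4.
Cumulative: 11.2, 14.4, 17.2, 25.1, 31.3, 47.5, 66.9, 73.5, 86.3, 93.9, 106.0, 114.4.
The total first reaches 102 DD on day 11.

day 11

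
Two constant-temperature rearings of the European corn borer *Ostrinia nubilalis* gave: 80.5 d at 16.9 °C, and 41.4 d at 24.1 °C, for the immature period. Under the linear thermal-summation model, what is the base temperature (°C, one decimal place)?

Under the model K = D·(T − T_b), so D₁·(T₁ − T_b) = D₂·(T₂ − T_b).
80.5·(16.9 − T_b) = 41.4·(24.1 − T_b)
T_b = (80.5·16.9 − 41.4·24.1) / (80.5 − 41.4) = 362.71 / 39.1 = 9.276 °C ≈ 9.3 °C.

9.3 °C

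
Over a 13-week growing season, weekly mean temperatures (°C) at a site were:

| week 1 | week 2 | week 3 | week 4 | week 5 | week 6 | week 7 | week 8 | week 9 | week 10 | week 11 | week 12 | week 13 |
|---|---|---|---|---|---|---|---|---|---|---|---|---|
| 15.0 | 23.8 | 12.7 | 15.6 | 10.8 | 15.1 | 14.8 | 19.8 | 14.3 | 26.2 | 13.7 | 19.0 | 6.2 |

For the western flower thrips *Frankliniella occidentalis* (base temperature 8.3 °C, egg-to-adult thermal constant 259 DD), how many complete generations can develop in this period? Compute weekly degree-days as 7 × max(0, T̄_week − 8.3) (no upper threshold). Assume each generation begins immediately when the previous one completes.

2 generations

Weekly DD (7 × max(0, T̄ − 8.3)): 46.9, 108.5, 30.8, 51.1, 17.5, 47.6, 45.5, 80.5, 42.0, 125.3, 37.8, 74.9, 0.0.
Season total = 708.4 DD.
Complete generations = ⌊708.4 / 259⌋ = 2.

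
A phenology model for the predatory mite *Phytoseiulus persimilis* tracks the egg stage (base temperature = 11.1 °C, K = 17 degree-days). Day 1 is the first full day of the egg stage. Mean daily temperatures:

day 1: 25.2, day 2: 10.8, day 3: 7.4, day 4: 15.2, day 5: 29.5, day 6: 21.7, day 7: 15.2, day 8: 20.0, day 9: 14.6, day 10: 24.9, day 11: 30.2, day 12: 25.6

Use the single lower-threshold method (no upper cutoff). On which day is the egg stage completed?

Daily DD above 11.1 °C: 14.1, 0.0, 0.0, 4.1, 18.4, 10.6, 4.1, 8.9, 3.5, 13.8, 19.1, 14.5.
Cumulative: 14.1, 14.1, 14.1, 18.2, 36.6, 47.2, 51.3, 60.2, 63.7, 77.5, 96.6, 111.1.
The total first reaches 17 DD on day 4.

day 4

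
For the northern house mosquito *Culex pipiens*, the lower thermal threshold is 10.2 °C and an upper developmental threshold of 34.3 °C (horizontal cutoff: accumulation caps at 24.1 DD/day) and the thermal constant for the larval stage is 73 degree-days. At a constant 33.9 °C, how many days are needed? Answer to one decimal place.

Daily accumulation = 33.9 − 10.2 = 23.7 DD/day.
Duration = 73 / 23.7 = 3.080 ≈ 3.1 days.

3.1 days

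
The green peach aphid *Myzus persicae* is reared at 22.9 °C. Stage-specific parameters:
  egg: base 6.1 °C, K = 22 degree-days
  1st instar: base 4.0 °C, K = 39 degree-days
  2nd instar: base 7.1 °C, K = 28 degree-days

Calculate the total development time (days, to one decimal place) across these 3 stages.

5.1 days

egg: 22 / (22.9 − 6.1) = 22 / 16.8 = 1.310 d.
1st instar: 39 / (22.9 − 4.0) = 39 / 18.9 = 2.063 d.
2nd instar: 28 / (22.9 − 7.1) = 28 / 15.8 = 1.772 d.
Sum = 5.145 ≈ 5.1 days.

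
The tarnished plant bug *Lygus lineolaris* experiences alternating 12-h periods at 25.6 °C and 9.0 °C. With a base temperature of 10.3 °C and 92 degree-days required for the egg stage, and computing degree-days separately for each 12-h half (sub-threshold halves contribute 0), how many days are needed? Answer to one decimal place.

Day half: max(0, 25.6 − 10.3) × 0.5 = 15.3 × 0.5 = 7.65 DD.
Night half: max(0, 9.0 − 10.3) × 0.5 = 0.0 × 0.5 = 0.00 DD.
Per 24 h: 7.65 DD/day.
Duration = 92 / 7.65 = 12.026 ≈ 12.0 days.

12.0 days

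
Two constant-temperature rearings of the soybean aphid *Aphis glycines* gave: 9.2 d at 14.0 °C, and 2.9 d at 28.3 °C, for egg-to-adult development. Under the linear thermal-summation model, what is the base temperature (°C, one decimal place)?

Linear rate model ⇒ the product D·(T − T_b) is constant across temperatures.
9.2·(14.0 − T_b) = 2.9·(28.3 − T_b)
T_b = (9.2·14.0 − 2.9·28.3) / (9.2 − 2.9) = 46.73 / 6.3 = 7.417 °C ≈ 7.4 °C.

7.4 °C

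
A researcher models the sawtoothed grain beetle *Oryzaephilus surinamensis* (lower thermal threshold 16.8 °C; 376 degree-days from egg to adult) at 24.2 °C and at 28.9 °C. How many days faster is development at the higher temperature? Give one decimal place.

At 24.2 °C: 376 / (24.2 − 16.8) = 376 / 7.4 = 50.811 d.
At 28.9 °C: 376 / (28.9 − 16.8) = 376 / 12.1 = 31.074 d.
Difference = |50.811 − 31.074| = 19.736 ≈ 19.7 days.

19.7 days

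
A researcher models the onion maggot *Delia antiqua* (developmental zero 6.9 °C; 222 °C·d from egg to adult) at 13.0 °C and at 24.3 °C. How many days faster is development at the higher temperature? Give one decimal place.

At 13.0 °C: 222 / (13.0 − 6.9) = 222 / 6.1 = 36.393 d.
At 24.3 °C: 222 / (24.3 − 6.9) = 222 / 17.4 = 12.759 d.
Difference = |36.393 − 12.759| = 23.635 ≈ 23.6 days.

23.6 days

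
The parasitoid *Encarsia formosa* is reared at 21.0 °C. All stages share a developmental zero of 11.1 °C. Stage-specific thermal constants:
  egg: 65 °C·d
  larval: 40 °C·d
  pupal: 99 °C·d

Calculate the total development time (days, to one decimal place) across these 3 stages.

20.6 days

Daily accumulation at 21.0 °C = 21.0 − 11.1 = 9.9 DD/day.
Total K = 65 + 40 + 99 = 204 DD.
Total duration = 204 / 9.9 = 20.606 ≈ 20.6 days.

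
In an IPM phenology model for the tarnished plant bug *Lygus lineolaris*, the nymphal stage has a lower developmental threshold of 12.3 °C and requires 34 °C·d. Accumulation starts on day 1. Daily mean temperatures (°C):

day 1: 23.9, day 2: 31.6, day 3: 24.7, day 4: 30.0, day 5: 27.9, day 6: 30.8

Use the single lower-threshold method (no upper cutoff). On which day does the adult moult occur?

Daily DD above 12.3 °C: 11.6, 19.3, 12.4, 17.7, 15.6, 18.5.
Cumulative: 11.6, 30.9, 43.3, 61.0, 76.6, 95.1.
The total first reaches 34 DD on day 3.

day 3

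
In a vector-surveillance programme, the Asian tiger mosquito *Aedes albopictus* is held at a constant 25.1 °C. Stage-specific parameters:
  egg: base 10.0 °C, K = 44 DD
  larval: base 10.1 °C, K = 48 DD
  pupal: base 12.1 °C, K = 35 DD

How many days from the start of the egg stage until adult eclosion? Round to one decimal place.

egg: 44 / (25.1 − 10.0) = 44 / 15.1 = 2.914 d.
larval: 48 / (25.1 − 10.1) = 48 / 15.0 = 3.200 d.
pupal: 35 / (25.1 − 12.1) = 35 / 13.0 = 2.692 d.
Sum = 8.806 ≈ 8.8 days.

8.8 days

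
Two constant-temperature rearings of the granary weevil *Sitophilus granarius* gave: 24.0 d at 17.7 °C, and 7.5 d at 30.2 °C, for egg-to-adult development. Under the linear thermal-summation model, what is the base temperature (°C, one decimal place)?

Equal thermal constants: D₁(T₁ − T_b) = D₂(T₂ − T_b).
24.0·(17.7 − T_b) = 7.5·(30.2 − T_b)
T_b = (24.0·17.7 − 7.5·30.2) / (24.0 − 7.5) = 198.30 / 16.5 = 12.018 °C ≈ 12.0 °C.

12.0 °C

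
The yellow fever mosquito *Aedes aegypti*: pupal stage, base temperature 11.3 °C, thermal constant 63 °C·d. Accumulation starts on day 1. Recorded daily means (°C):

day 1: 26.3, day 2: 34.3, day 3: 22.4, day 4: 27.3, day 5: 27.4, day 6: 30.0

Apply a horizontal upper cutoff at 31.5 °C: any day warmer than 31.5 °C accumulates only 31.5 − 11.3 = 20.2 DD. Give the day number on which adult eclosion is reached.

Daily DD above 11.3 °C (capped at 20.2): 15.0, 20.2, 11.1, 16.0, 16.1, 18.7.
Cumulative: 15.0, 35.2, 46.3, 62.3, 78.4, 97.1.
The total first reaches 63 DD on day 5.

day 5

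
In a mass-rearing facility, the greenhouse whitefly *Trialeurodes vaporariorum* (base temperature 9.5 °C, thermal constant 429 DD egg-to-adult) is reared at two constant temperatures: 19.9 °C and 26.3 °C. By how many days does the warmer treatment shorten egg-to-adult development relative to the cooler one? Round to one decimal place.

15.7 days

At 19.9 °C: 429 / (19.9 − 9.5) = 429 / 10.4 = 41.250 d.
At 26.3 °C: 429 / (26.3 − 9.5) = 429 / 16.8 = 25.536 d.
Difference = |41.250 − 25.536| = 15.714 ≈ 15.7 days.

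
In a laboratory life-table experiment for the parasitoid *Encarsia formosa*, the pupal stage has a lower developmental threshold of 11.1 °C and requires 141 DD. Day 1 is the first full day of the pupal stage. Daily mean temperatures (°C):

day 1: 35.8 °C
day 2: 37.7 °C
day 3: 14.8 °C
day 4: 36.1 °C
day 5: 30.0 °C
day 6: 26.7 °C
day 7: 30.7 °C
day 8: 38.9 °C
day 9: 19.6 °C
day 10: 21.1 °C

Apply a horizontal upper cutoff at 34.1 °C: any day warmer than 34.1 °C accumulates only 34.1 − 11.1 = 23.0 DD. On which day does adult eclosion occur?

day 8

Daily DD above 11.1 °C (capped at 23.0): 23.0, 23.0, 3.7, 23.0, 18.9, 15.6, 19.6, 23.0, 8.5, 10.0.
Cumulative: 23.0, 46.0, 49.7, 72.7, 91.6, 107.2, 126.8, 149.8, 158.3, 168.3.
The total first reaches 141 DD on day 8.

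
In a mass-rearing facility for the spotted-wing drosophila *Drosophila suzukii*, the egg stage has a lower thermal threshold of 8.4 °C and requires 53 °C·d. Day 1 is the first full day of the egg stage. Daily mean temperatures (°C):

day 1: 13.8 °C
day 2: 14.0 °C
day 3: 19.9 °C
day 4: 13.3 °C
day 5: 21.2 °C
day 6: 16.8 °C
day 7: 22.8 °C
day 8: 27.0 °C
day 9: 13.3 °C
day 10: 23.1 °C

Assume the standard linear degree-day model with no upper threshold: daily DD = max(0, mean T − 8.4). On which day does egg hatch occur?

day 7

Daily DD above 8.4 °C: 5.4, 5.6, 11.5, 4.9, 12.8, 8.4, 14.4, 18.6, 4.9, 14.7.
Cumulative: 5.4, 11.0, 22.5, 27.4, 40.2, 48.6, 63.0, 81.6, 86.5, 101.2.
The total first reaches 53 DD on day 7.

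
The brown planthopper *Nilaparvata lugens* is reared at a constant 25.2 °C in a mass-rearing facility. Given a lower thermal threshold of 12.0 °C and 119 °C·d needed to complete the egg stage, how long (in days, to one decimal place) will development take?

9.0 days

Daily accumulation = 25.2 − 12.0 = 13.2 DD/day.
Duration = 119 / 13.2 = 9.015 ≈ 9.0 days.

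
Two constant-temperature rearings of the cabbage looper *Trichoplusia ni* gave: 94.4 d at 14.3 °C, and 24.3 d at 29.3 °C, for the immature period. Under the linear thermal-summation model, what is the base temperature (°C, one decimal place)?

Equal thermal constants: D₁(T₁ − T_b) = D₂(T₂ − T_b).
94.4·(14.3 − T_b) = 24.3·(29.3 − T_b)
T_b = (94.4·14.3 − 24.3·29.3) / (94.4 − 24.3) = 637.93 / 70.1 = 9.100 °C ≈ 9.1 °C.

9.1 °C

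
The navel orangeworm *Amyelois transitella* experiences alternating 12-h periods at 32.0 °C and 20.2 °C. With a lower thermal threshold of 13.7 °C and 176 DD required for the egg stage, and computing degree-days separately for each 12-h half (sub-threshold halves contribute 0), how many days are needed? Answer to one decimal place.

Day half: max(0, 32.0 − 13.7) × 0.5 = 18.3 × 0.5 = 9.15 DD.
Night half: max(0, 20.2 − 13.7) × 0.5 = 6.5 × 0.5 = 3.25 DD.
Per 24 h: 12.40 DD/day.
Duration = 176 / 12.40 = 14.194 ≈ 14.2 days.

14.2 days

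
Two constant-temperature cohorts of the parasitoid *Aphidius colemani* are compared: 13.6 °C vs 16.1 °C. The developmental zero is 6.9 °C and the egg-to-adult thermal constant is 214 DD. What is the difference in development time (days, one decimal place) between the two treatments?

8.7 days

At 13.6 °C: 214 / (13.6 − 6.9) = 214 / 6.7 = 31.940 d.
At 16.1 °C: 214 / (16.1 − 6.9) = 214 / 9.2 = 23.261 d.
Difference = |31.940 − 23.261| = 8.679 ≈ 8.7 days.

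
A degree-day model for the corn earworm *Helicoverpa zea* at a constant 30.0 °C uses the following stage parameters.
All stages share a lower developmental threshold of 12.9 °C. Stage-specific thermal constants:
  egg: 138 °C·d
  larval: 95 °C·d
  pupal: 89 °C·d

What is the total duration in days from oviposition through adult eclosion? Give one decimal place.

Daily accumulation at 30.0 °C = 30.0 − 12.9 = 17.1 DD/day.
Total K = 138 + 95 + 89 = 322 DD.
Total duration = 322 / 17.1 = 18.830 ≈ 18.8 days.

18.8 days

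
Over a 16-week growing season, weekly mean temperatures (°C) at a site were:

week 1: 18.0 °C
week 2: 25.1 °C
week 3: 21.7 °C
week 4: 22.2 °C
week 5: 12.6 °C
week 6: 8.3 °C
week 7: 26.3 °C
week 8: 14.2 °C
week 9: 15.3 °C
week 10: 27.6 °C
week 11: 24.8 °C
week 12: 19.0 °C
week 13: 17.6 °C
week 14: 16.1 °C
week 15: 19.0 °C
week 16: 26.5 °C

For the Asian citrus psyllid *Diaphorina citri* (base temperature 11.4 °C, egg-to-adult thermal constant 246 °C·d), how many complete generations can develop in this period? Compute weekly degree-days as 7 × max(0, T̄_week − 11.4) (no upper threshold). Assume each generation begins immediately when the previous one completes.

Weekly DD (7 × max(0, T̄ − 11.4)): 46.2, 95.9, 72.1, 75.6, 8.4, 0.0, 104.3, 19.6, 27.3, 113.4, 93.8, 53.2, 43.4, 32.9, 53.2, 105.7.
Season total = 945.0 DD.
Complete generations = ⌊945.0 / 246⌋ = 3.

3 generations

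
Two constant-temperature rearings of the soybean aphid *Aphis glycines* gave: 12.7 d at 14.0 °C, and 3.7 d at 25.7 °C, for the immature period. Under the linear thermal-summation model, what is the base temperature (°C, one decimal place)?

9.2 °C

Equal thermal constants: D₁(T₁ − T_b) = D₂(T₂ − T_b).
12.7·(14.0 − T_b) = 3.7·(25.7 − T_b)
T_b = (12.7·14.0 − 3.7·25.7) / (12.7 − 3.7) = 82.71 / 9.0 = 9.190 °C ≈ 9.2 °C.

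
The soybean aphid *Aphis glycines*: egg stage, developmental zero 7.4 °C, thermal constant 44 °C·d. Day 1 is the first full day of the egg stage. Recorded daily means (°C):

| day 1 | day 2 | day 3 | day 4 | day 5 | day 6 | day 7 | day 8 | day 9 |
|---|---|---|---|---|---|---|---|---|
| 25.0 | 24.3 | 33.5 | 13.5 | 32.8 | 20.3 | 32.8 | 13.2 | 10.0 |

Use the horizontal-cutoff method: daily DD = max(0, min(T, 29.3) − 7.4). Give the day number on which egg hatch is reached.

Daily DD above 7.4 °C (capped at 21.9): 17.6, 16.9, 21.9, 6.1, 21.9, 12.9, 21.9, 5.8, 2.6.
Cumulative: 17.6, 34.5, 56.4, 62.5, 84.4, 97.3, 119.2, 125.0, 127.6.
The total first reaches 44 DD on day 3.

day 3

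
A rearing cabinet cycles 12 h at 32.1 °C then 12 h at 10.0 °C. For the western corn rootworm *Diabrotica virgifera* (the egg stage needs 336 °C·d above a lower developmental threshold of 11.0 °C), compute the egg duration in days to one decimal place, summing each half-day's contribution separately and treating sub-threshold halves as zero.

31.8 days

Day half: max(0, 32.1 − 11.0) × 0.5 = 21.1 × 0.5 = 10.55 DD.
Night half: max(0, 10.0 − 11.0) × 0.5 = 0.0 × 0.5 = 0.00 DD.
Per 24 h: 10.55 DD/day.
Duration = 336 / 10.55 = 31.848 ≈ 31.8 days.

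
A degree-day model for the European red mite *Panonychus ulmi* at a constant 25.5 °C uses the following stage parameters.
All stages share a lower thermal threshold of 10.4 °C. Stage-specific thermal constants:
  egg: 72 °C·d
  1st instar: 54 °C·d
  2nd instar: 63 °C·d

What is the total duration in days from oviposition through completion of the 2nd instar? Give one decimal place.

12.5 days

Daily accumulation at 25.5 °C = 25.5 − 10.4 = 15.1 DD/day.
Total K = 72 + 54 + 63 = 189 DD.
Total duration = 189 / 15.1 = 12.517 ≈ 12.5 days.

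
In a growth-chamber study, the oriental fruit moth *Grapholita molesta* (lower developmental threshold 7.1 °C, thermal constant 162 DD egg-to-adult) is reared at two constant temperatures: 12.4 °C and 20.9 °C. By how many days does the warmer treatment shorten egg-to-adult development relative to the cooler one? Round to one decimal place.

At 12.4 °C: 162 / (12.4 − 7.1) = 162 / 5.3 = 30.566 d.
At 20.9 °C: 162 / (20.9 − 7.1) = 162 / 13.8 = 11.739 d.
Difference = |30.566 − 11.739| = 18.827 ≈ 18.8 days.

18.8 days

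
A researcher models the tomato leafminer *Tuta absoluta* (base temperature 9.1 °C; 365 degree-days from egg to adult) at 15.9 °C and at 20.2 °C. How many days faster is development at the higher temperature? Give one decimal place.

At 15.9 °C: 365 / (15.9 − 9.1) = 365 / 6.8 = 53.676 d.
At 20.2 °C: 365 / (20.2 − 9.1) = 365 / 11.1 = 32.883 d.
Difference = |53.676 − 32.883| = 20.794 ≈ 20.8 days.

20.8 days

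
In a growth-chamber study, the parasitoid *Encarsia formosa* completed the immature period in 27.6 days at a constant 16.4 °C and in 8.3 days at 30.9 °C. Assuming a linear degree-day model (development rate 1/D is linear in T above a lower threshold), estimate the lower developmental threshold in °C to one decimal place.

Linear rate model ⇒ the product D·(T − T_b) is constant across temperatures.
27.6·(16.4 − T_b) = 8.3·(30.9 − T_b)
T_b = (27.6·16.4 − 8.3·30.9) / (27.6 − 8.3) = 196.17 / 19.3 = 10.164 °C ≈ 10.2 °C.

10.2 °C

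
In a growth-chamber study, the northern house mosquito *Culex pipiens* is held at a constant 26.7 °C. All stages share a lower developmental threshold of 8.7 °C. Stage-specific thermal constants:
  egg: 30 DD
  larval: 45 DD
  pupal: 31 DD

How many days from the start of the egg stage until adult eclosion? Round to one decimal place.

Daily accumulation at 26.7 °C = 26.7 − 8.7 = 18.0 DD/day.
Total K = 30 + 45 + 31 = 106 DD.
Total duration = 106 / 18.0 = 5.889 ≈ 5.9 days.

5.9 days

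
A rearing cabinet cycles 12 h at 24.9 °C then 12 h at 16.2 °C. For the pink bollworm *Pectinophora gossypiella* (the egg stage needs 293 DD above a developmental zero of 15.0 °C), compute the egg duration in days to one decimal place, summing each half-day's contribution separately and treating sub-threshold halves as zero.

Day half: max(0, 24.9 − 15.0) × 0.5 = 9.9 × 0.5 = 4.95 DD.
Night half: max(0, 16.2 − 15.0) × 0.5 = 1.2 × 0.5 = 0.60 DD.
Per 24 h: 5.55 DD/day.
Duration = 293 / 5.55 = 52.793 ≈ 52.8 days.

52.8 days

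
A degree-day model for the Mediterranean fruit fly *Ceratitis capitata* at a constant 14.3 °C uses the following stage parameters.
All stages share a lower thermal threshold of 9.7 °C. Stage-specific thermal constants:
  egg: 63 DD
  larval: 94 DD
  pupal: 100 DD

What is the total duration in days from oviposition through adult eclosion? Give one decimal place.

Daily accumulation at 14.3 °C = 14.3 − 9.7 = 4.6 DD/day.
Total K = 63 + 94 + 100 = 257 DD.
Total duration = 257 / 4.6 = 55.870 ≈ 55.9 days.

55.9 days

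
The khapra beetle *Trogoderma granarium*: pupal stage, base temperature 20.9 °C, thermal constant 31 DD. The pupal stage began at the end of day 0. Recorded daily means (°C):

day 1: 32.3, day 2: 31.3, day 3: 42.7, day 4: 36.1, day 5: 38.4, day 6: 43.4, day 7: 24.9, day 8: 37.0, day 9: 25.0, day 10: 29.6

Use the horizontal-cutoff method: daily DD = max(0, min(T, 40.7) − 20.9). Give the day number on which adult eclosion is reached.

day 3

Daily DD above 20.9 °C (capped at 19.8): 11.4, 10.4, 19.8, 15.2, 17.5, 19.8, 4.0, 16.1, 4.1, 8.7.
Cumulative: 11.4, 21.8, 41.6, 56.8, 74.3, 94.1, 98.1, 114.2, 118.3, 127.0.
The total first reaches 31 DD on day 3.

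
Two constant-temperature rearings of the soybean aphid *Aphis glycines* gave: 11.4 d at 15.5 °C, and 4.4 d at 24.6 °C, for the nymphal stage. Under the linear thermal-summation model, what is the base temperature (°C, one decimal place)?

9.8 °C

Equal thermal constants: D₁(T₁ − T_b) = D₂(T₂ − T_b).
11.4·(15.5 − T_b) = 4.4·(24.6 − T_b)
T_b = (11.4·15.5 − 4.4·24.6) / (11.4 − 4.4) = 68.46 / 7.0 = 9.780 °C ≈ 9.8 °C.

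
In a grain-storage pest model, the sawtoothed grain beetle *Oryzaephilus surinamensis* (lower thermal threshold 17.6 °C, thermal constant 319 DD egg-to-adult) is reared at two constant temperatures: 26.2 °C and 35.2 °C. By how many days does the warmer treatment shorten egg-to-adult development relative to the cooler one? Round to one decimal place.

At 26.2 °C: 319 / (26.2 − 17.6) = 319 / 8.6 = 37.093 d.
At 35.2 °C: 319 / (35.2 − 17.6) = 319 / 17.6 = 18.125 d.
Difference = |37.093 − 18.125| = 18.968 ≈ 19.0 days.

19.0 days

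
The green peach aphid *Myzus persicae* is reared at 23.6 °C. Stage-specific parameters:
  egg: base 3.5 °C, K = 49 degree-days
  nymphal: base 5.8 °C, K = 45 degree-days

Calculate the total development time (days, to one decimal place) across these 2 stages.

5.0 days

egg: 49 / (23.6 − 3.5) = 49 / 20.1 = 2.438 d.
nymphal: 45 / (23.6 − 5.8) = 45 / 17.8 = 2.528 d.
Sum = 4.966 ≈ 5.0 days.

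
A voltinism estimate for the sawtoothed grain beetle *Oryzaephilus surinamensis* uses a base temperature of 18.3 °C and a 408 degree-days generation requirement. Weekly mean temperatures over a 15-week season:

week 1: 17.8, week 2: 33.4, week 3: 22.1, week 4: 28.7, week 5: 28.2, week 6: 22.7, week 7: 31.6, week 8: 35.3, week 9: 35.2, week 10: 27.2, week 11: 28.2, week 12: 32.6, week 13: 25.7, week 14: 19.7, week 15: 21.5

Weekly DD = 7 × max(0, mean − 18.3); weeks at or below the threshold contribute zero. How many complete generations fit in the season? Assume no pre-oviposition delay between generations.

2 generations

Weekly DD (7 × max(0, T̄ − 18.3)): 0.0, 105.7, 26.6, 72.8, 69.3, 30.8, 93.1, 119.0, 118.3, 62.3, 69.3, 100.1, 51.8, 9.8, 22.4.
Season total = 951.3 DD.
Complete generations = ⌊951.3 / 408⌋ = 2.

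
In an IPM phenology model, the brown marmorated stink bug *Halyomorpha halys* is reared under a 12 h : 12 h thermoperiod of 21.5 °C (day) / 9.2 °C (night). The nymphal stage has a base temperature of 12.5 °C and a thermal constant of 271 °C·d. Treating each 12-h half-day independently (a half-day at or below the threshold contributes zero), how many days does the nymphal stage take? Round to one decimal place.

Day half: max(0, 21.5 − 12.5) × 0.5 = 9.0 × 0.5 = 4.50 DD.
Night half: max(0, 9.2 − 12.5) × 0.5 = 0.0 × 0.5 = 0.00 DD.
Per 24 h: 4.50 DD/day.
Duration = 271 / 4.50 = 60.222 ≈ 60.2 days.

60.2 days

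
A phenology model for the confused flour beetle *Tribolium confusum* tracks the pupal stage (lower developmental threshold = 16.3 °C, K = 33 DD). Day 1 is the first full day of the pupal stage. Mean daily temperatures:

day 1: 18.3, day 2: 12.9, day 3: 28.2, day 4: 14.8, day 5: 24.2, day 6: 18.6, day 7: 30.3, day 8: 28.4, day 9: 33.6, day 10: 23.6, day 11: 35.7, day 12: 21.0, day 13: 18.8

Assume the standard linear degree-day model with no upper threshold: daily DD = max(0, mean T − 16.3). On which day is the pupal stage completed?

day 7

Daily DD above 16.3 °C: 2.0, 0.0, 11.9, 0.0, 7.9, 2.3, 14.0, 12.1, 17.3, 7.3, 19.4, 4.7, 2.5.
Cumulative: 2.0, 2.0, 13.9, 13.9, 21.8, 24.1, 38.1, 50.2, 67.5, 74.8, 94.2, 98.9, 101.4.
The total first reaches 33 DD on day 7.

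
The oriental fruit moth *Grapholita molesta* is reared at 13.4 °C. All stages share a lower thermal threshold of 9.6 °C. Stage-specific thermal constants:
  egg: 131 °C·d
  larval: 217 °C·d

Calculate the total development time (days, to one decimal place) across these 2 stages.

Daily accumulation at 13.4 °C = 13.4 − 9.6 = 3.8 DD/day.
Total K = 131 + 217 = 348 DD.
Total duration = 348 / 3.8 = 91.579 ≈ 91.6 days.

91.6 days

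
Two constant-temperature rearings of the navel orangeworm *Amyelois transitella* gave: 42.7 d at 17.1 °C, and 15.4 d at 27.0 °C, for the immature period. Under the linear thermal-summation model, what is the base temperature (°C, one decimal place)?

Under the model K = D·(T − T_b), so D₁·(T₁ − T_b) = D₂·(T₂ − T_b).
42.7·(17.1 − T_b) = 15.4·(27.0 − T_b)
T_b = (42.7·17.1 − 15.4·27.0) / (42.7 − 15.4) = 314.37 / 27.3 = 11.515 °C ≈ 11.5 °C.

11.5 °C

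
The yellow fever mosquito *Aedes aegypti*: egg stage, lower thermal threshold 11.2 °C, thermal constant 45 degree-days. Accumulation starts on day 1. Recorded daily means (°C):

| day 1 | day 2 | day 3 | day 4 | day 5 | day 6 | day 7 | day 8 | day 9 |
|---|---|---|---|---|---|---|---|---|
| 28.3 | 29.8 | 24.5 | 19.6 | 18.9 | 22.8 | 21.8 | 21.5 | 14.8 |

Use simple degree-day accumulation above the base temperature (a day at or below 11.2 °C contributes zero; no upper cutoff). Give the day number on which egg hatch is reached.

Daily DD above 11.2 °C: 17.1, 18.6, 13.3, 8.4, 7.7, 11.6, 10.6, 10.3, 3.6.
Cumulative: 17.1, 35.7, 49.0, 57.4, 65.1, 76.7, 87.3, 97.6, 101.2.
The total first reaches 45 DD on day 3.

day 3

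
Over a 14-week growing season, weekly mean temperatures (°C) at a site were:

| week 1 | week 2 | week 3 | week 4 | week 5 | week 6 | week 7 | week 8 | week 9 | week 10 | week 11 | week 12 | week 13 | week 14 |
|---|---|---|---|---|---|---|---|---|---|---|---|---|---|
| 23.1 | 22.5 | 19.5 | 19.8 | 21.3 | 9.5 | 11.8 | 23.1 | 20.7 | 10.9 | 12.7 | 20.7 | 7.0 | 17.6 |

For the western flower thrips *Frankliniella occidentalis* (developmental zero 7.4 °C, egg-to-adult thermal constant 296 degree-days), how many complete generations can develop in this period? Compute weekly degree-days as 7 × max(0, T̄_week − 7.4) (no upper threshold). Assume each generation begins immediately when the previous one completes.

3 generations

Weekly DD (7 × max(0, T̄ − 7.4)): 109.9, 105.7, 84.7, 86.8, 97.3, 14.7, 30.8, 109.9, 93.1, 24.5, 37.1, 93.1, 0.0, 71.4.
Season total = 959.0 DD.
Complete generations = ⌊959.0 / 296⌋ = 3.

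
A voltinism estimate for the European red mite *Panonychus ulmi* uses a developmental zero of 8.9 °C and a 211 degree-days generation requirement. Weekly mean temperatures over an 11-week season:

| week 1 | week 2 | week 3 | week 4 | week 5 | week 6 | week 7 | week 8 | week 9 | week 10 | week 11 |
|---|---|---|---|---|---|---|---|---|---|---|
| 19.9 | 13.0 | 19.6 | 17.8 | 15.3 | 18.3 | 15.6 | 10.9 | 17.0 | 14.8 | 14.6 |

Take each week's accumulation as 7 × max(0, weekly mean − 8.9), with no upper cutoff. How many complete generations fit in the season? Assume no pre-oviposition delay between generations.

Weekly DD (7 × max(0, T̄ − 8.9)): 77.0, 28.7, 74.9, 62.3, 44.8, 65.8, 46.9, 14.0, 56.7, 41.3, 39.9.
Season total = 552.3 DD.
Complete generations = ⌊552.3 / 211⌋ = 2.

2 generations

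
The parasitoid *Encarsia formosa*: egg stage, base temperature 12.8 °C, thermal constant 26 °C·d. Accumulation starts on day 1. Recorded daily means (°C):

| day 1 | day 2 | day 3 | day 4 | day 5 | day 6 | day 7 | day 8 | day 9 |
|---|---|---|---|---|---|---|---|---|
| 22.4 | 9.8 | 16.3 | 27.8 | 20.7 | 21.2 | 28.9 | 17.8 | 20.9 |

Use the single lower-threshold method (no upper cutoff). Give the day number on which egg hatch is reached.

Daily DD above 12.8 °C: 9.6, 0.0, 3.5, 15.0, 7.9, 8.4, 16.1, 5.0, 8.1.
Cumulative: 9.6, 9.6, 13.1, 28.1, 36.0, 44.4, 60.5, 65.5, 73.6.
The total first reaches 26 DD on day 4.

day 4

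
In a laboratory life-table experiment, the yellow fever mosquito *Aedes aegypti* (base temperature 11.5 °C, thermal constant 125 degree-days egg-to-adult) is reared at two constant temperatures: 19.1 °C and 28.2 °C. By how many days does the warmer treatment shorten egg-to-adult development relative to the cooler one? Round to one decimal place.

At 19.1 °C: 125 / (19.1 − 11.5) = 125 / 7.6 = 16.447 d.
At 28.2 °C: 125 / (28.2 − 11.5) = 125 / 16.7 = 7.485 d.
Difference = |16.447 − 7.485| = 8.962 ≈ 9.0 days.

9.0 days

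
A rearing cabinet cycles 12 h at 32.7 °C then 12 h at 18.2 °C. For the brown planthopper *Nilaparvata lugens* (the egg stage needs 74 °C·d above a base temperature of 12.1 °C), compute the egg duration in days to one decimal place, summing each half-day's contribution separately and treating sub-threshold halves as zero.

5.5 days

Day half: max(0, 32.7 − 12.1) × 0.5 = 20.6 × 0.5 = 10.30 DD.
Night half: max(0, 18.2 − 12.1) × 0.5 = 6.1 × 0.5 = 3.05 DD.
Per 24 h: 13.35 DD/day.
Duration = 74 / 13.35 = 5.543 ≈ 5.5 days.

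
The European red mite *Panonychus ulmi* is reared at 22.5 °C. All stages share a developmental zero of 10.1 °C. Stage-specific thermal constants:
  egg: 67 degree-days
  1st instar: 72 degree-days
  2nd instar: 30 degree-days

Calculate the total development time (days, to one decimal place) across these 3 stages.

Daily accumulation at 22.5 °C = 22.5 − 10.1 = 12.4 DD/day.
Total K = 67 + 72 + 30 = 169 DD.
Total duration = 169 / 12.4 = 13.629 ≈ 13.6 days.

13.6 days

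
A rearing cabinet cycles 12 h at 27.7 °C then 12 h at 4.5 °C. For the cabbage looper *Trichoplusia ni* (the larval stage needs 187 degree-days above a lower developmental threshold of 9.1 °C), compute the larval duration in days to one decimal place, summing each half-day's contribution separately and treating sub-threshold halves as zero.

20.1 days

Day half: max(0, 27.7 − 9.1) × 0.5 = 18.6 × 0.5 = 9.30 DD.
Night half: max(0, 4.5 − 9.1) × 0.5 = 0.0 × 0.5 = 0.00 DD.
Per 24 h: 9.30 DD/day.
Duration = 187 / 9.30 = 20.108 ≈ 20.1 days.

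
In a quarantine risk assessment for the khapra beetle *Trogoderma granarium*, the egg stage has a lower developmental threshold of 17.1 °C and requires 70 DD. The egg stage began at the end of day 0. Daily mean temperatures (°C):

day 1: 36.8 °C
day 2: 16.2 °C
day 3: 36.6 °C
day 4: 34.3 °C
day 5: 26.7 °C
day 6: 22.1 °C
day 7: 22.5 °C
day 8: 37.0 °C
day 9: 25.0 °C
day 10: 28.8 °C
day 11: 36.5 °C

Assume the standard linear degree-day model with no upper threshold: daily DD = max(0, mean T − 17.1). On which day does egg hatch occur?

Daily DD above 17.1 °C: 19.7, 0.0, 19.5, 17.2, 9.6, 5.0, 5.4, 19.9, 7.9, 11.7, 19.4.
Cumulative: 19.7, 19.7, 39.2, 56.4, 66.0, 71.0, 76.4, 96.3, 104.2, 115.9, 135.3.
The total first reaches 70 DD on day 6.

day 6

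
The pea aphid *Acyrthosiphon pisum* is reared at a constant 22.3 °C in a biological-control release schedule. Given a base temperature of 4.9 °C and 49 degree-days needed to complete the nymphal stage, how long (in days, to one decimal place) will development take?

Daily accumulation = 22.3 − 4.9 = 17.4 DD/day.
Duration = 49 / 17.4 = 2.816 ≈ 2.8 days.

2.8 days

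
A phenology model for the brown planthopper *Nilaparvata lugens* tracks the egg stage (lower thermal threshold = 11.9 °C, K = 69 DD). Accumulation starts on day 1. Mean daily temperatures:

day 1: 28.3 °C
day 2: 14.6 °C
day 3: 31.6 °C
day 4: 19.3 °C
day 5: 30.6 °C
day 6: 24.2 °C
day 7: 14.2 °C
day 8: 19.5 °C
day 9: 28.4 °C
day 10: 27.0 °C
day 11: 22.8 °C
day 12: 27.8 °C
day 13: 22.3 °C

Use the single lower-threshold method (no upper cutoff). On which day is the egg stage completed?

day 6

Daily DD above 11.9 °C: 16.4, 2.7, 19.7, 7.4, 18.7, 12.3, 2.3, 7.6, 16.5, 15.1, 10.9, 15.9, 10.4.
Cumulative: 16.4, 19.1, 38.8, 46.2, 64.9, 77.2, 79.5, 87.1, 103.6, 118.7, 129.6, 145.5, 155.9.
The total first reaches 69 DD on day 6.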